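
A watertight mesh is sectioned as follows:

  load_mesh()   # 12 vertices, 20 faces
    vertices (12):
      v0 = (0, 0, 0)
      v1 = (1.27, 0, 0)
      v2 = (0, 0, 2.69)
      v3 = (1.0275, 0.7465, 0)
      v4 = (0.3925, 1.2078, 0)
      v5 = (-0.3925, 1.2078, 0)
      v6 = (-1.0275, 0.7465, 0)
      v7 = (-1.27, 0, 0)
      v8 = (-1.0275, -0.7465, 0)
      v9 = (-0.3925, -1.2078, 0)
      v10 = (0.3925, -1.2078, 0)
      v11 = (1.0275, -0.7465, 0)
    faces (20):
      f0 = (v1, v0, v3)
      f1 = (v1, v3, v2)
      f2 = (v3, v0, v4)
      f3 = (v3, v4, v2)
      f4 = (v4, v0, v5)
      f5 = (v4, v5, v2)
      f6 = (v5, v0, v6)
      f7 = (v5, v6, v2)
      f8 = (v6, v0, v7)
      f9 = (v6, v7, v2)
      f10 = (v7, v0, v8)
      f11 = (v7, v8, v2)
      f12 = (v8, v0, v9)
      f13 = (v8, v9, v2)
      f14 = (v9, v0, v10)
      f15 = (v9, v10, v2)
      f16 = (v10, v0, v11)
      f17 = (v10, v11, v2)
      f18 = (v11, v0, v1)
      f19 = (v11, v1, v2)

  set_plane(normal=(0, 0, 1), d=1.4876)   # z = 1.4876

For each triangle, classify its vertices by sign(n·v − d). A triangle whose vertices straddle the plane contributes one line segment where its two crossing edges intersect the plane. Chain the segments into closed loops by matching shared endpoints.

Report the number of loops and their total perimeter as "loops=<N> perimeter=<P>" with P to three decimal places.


loops=1 perimeter=3.508

Straddling triangles (10 of 20):
  (v1,v3,v2) [--+] → (0.459281, 0.333677, 1.4876)–(0.567676, 0, 1.4876)  len=0.3508
  (v3,v4,v2) [--+] → (0.175443, 0.539873, 1.4876)–(0.459281, 0.333677, 1.4876)  len=0.3508
  (v4,v5,v2) [--+] → (-0.175443, 0.539873, 1.4876)–(0.175443, 0.539873, 1.4876)  len=0.3509
  (v5,v6,v2) [--+] → (-0.459281, 0.333677, 1.4876)–(-0.175443, 0.539873, 1.4876)  len=0.3508
  (v6,v7,v2) [--+] → (-0.567676, 0, 1.4876)–(-0.459281, 0.333677, 1.4876)  len=0.3508
  (v7,v8,v2) [--+] → (-0.459281, -0.333677, 1.4876)–(-0.567676, 0, 1.4876)  len=0.3508
  (v8,v9,v2) [--+] → (-0.175443, -0.539873, 1.4876)–(-0.459281, -0.333677, 1.4876)  len=0.3508
  (v9,v10,v2) [--+] → (0.175443, -0.539873, 1.4876)–(-0.175443, -0.539873, 1.4876)  len=0.3509
  (v10,v11,v2) [--+] → (0.459281, -0.333677, 1.4876)–(0.175443, -0.539873, 1.4876)  len=0.3508
  (v11,v1,v2) [--+] → (0.567676, 0, 1.4876)–(0.459281, -0.333677, 1.4876)  len=0.3508

Chained into 1 loop(s):
  loop 1: 10 segments, perimeter = 3.5085
Total perimeter = 3.508


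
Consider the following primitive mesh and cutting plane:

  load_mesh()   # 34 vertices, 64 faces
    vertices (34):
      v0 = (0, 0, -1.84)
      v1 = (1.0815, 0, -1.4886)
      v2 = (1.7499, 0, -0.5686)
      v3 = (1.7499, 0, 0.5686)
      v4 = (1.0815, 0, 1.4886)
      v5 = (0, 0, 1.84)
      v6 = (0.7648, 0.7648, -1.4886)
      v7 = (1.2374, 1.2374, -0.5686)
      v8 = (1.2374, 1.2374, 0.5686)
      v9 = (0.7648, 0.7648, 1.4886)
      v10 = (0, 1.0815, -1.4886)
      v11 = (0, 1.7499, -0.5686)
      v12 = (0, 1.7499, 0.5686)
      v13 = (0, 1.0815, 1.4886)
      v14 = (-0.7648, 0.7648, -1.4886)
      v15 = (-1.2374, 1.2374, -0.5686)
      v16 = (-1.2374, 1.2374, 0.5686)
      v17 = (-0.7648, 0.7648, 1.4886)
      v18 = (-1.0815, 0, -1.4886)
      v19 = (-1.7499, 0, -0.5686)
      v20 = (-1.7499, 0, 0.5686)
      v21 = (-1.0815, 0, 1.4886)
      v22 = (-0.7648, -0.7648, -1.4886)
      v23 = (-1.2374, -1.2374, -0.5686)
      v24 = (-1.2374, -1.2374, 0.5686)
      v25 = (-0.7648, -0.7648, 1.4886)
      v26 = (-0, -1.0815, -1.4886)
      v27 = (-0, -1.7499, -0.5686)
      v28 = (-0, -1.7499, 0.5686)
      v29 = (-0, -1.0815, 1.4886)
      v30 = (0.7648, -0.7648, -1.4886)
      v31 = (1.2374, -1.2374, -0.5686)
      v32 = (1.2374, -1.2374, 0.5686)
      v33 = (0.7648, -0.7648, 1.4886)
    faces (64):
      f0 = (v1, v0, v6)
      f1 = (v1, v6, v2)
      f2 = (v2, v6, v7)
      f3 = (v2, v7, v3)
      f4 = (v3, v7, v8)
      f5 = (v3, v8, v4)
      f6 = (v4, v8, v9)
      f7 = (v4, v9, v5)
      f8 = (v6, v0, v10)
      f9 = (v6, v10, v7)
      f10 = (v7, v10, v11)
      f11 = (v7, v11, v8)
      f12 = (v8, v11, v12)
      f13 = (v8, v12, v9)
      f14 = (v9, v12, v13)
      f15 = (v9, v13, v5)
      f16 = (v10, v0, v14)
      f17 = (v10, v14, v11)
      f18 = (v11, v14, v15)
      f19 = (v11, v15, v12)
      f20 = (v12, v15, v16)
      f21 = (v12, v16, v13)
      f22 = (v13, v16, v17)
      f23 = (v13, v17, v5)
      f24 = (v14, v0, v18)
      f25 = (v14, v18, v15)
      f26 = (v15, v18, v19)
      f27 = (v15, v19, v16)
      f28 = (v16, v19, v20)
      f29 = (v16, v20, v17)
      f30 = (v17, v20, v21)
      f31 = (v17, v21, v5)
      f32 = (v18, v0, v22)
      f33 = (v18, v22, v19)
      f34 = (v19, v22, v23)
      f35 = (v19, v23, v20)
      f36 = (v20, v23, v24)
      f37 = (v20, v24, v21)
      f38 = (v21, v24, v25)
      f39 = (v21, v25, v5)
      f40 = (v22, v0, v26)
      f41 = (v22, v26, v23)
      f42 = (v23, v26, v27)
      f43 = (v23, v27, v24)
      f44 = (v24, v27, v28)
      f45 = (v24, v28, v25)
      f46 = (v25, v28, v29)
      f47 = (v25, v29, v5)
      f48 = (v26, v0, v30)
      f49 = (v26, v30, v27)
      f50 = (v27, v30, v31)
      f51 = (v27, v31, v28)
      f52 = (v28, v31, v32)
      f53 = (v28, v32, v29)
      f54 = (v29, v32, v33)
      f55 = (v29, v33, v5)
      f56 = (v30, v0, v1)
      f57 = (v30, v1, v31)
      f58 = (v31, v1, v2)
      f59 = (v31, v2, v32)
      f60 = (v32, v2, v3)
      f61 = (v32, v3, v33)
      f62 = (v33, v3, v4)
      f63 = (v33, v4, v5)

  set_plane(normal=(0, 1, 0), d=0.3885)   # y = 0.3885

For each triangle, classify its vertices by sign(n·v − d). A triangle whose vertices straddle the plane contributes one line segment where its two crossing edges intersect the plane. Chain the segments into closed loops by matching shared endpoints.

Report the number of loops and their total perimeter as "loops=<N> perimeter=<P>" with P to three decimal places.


Straddling triangles (20 of 64):
  (v1,v0,v6) [--+] → (0.3885, 0.3885, -1.6615)–(0.920624, 0.3885, -1.4886)  len=0.5595
  (v1,v6,v2) [-+-] → (0.920624, 0.3885, -1.4886)–(1.24949, 0.3885, -1.03594)  len=0.5595
  (v2,v6,v7) [-++] → (1.24949, 0.3885, -1.03594)–(1.58899, 0.3885, -0.5686)  len=0.5776
  (v2,v7,v3) [-+-] → (1.58899, 0.3885, -0.5686)–(1.58899, 0.3885, 0.211559)  len=0.7802
  (v3,v7,v8) [-++] → (1.58899, 0.3885, 0.211559)–(1.58899, 0.3885, 0.5686)  len=0.3570
  (v3,v8,v4) [-+-] → (1.58899, 0.3885, 0.5686)–(1.13045, 0.3885, 1.19975)  len=0.7801
  (v4,v8,v9) [-++] → (1.13045, 0.3885, 1.19975)–(0.920624, 0.3885, 1.4886)  len=0.3570
  (v4,v9,v5) [-+-] → (0.920624, 0.3885, 1.4886)–(0.3885, 0.3885, 1.6615)  len=0.5595
  (v6,v0,v10) [+-+] → (0.3885, 0.3885, -1.6615)–(0, 0.3885, -1.71377)  len=0.3920
  (v9,v13,v5) [++-] → (0, 0.3885, 1.71377)–(0.3885, 0.3885, 1.6615)  len=0.3920
  (v10,v0,v14) [+-+] → (0, 0.3885, -1.71377)–(-0.3885, 0.3885, -1.6615)  len=0.3920
  (v13,v17,v5) [++-] → (-0.3885, 0.3885, 1.6615)–(0, 0.3885, 1.71377)  len=0.3920
  (v14,v0,v18) [+--] → (-0.3885, 0.3885, -1.6615)–(-0.920624, 0.3885, -1.4886)  len=0.5595
  (v14,v18,v15) [+-+] → (-0.920624, 0.3885, -1.4886)–(-1.13045, 0.3885, -1.19975)  len=0.3570
  (v15,v18,v19) [+--] → (-1.13045, 0.3885, -1.19975)–(-1.58899, 0.3885, -0.5686)  len=0.7801
  (v15,v19,v16) [+-+] → (-1.58899, 0.3885, -0.5686)–(-1.58899, 0.3885, -0.211559)  len=0.3570
  (v16,v19,v20) [+--] → (-1.58899, 0.3885, -0.211559)–(-1.58899, 0.3885, 0.5686)  len=0.7802
  (v16,v20,v17) [+-+] → (-1.58899, 0.3885, 0.5686)–(-1.24949, 0.3885, 1.03594)  len=0.5776
  (v17,v20,v21) [+--] → (-1.24949, 0.3885, 1.03594)–(-0.920624, 0.3885, 1.4886)  len=0.5595
  (v17,v21,v5) [+--] → (-0.920624, 0.3885, 1.4886)–(-0.3885, 0.3885, 1.6615)  len=0.5595

Chained into 1 loop(s):
  loop 1: 20 segments, perimeter = 10.6290
Total perimeter = 10.629

loops=1 perimeter=10.629


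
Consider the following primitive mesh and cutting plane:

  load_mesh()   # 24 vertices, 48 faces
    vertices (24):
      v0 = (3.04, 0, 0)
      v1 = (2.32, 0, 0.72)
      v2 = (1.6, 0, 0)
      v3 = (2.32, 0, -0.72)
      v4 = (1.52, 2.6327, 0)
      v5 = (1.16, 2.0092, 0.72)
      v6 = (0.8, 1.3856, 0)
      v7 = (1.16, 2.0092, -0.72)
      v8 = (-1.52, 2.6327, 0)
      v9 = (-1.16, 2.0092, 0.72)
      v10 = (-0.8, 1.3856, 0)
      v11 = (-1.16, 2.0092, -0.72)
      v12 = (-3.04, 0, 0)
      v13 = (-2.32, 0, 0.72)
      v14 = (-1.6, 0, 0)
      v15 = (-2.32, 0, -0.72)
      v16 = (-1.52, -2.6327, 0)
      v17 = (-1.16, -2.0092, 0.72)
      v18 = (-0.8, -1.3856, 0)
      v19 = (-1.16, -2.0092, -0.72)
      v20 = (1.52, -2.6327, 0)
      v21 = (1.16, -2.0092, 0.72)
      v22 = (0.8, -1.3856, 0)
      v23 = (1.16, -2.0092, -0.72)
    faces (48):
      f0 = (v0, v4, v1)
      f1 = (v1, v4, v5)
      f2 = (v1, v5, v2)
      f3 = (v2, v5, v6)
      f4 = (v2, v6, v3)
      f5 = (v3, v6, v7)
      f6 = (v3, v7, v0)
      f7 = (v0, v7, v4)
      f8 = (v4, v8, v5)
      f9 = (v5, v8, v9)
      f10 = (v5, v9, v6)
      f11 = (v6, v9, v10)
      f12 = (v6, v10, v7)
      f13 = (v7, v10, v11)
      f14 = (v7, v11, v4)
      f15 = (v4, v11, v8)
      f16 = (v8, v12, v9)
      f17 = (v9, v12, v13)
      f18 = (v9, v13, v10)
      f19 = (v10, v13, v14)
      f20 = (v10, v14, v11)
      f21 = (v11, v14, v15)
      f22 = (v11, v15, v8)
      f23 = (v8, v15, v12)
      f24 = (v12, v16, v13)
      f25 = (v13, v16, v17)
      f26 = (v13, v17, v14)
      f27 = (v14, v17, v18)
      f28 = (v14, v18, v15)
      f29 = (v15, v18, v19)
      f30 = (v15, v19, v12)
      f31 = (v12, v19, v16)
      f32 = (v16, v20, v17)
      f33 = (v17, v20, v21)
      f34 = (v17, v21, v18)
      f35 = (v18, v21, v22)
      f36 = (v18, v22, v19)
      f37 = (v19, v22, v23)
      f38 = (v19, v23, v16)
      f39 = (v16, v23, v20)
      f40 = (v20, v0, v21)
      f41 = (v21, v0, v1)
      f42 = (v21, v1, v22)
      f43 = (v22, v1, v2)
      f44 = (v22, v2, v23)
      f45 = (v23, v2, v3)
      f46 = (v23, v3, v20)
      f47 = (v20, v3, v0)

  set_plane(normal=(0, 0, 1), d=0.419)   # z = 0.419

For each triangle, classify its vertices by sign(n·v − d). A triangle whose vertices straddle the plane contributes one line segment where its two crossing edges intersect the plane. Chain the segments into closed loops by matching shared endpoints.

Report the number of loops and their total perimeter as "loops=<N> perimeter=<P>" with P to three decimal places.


Straddling triangles (24 of 48):
  (v0,v4,v1) [--+] → (1.98556, 1.10061, 0.419)–(2.621, 0, 0.419)  len=1.2709
  (v1,v4,v5) [+-+] → (1.98556, 1.10061, 0.419)–(1.3105, 2.26986, 0.419)  len=1.3501
  (v1,v5,v2) [++-] → (1.34394, 1.16924, 0.419)–(2.019, 0, 0.419)  len=1.3501
  (v2,v5,v6) [-+-] → (1.34394, 1.16924, 0.419)–(1.0095, 1.7485, 0.419)  len=0.6689
  (v4,v8,v5) [--+] → (0.0396111, 2.26986, 0.419)–(1.3105, 2.26986, 0.419)  len=1.2709
  (v5,v8,v9) [+-+] → (0.0396111, 2.26986, 0.419)–(-1.3105, 2.26986, 0.419)  len=1.3501
  (v5,v9,v6) [++-] → (-0.340611, 1.7485, 0.419)–(1.0095, 1.7485, 0.419)  len=1.3501
  (v6,v9,v10) [-+-] → (-0.340611, 1.7485, 0.419)–(-1.0095, 1.7485, 0.419)  len=0.6689
  (v8,v12,v9) [--+] → (-1.94594, 1.16924, 0.419)–(-1.3105, 2.26986, 0.419)  len=1.2709
  (v9,v12,v13) [+-+] → (-1.94594, 1.16924, 0.419)–(-2.621, 0, 0.419)  len=1.3501
  (v9,v13,v10) [++-] → (-1.68456, 0.579258, 0.419)–(-1.0095, 1.7485, 0.419)  len=1.3501
  (v10,v13,v14) [-+-] → (-1.68456, 0.579258, 0.419)–(-2.019, 0, 0.419)  len=0.6689
  (v12,v16,v13) [--+] → (-1.98556, -1.10061, 0.419)–(-2.621, 0, 0.419)  len=1.2709
  (v13,v16,v17) [+-+] → (-1.98556, -1.10061, 0.419)–(-1.3105, -2.26986, 0.419)  len=1.3501
  (v13,v17,v14) [++-] → (-1.34394, -1.16924, 0.419)–(-2.019, 0, 0.419)  len=1.3501
  (v14,v17,v18) [-+-] → (-1.34394, -1.16924, 0.419)–(-1.0095, -1.7485, 0.419)  len=0.6689
  (v16,v20,v17) [--+] → (-0.0396111, -2.26986, 0.419)–(-1.3105, -2.26986, 0.419)  len=1.2709
  (v17,v20,v21) [+-+] → (-0.0396111, -2.26986, 0.419)–(1.3105, -2.26986, 0.419)  len=1.3501
  (v17,v21,v18) [++-] → (0.340611, -1.7485, 0.419)–(-1.0095, -1.7485, 0.419)  len=1.3501
  (v18,v21,v22) [-+-] → (0.340611, -1.7485, 0.419)–(1.0095, -1.7485, 0.419)  len=0.6689
  (v20,v0,v21) [--+] → (1.94594, -1.16924, 0.419)–(1.3105, -2.26986, 0.419)  len=1.2709
  (v21,v0,v1) [+-+] → (1.94594, -1.16924, 0.419)–(2.621, 0, 0.419)  len=1.3501
  (v21,v1,v22) [++-] → (1.68456, -0.579258, 0.419)–(1.0095, -1.7485, 0.419)  len=1.3501
  (v22,v1,v2) [-+-] → (1.68456, -0.579258, 0.419)–(2.019, 0, 0.419)  len=0.6689

Chained into 2 loop(s):
  loop 1: 12 segments, perimeter = 15.7260
  loop 2: 12 segments, perimeter = 12.1140
Total perimeter = 27.840

loops=2 perimeter=27.840


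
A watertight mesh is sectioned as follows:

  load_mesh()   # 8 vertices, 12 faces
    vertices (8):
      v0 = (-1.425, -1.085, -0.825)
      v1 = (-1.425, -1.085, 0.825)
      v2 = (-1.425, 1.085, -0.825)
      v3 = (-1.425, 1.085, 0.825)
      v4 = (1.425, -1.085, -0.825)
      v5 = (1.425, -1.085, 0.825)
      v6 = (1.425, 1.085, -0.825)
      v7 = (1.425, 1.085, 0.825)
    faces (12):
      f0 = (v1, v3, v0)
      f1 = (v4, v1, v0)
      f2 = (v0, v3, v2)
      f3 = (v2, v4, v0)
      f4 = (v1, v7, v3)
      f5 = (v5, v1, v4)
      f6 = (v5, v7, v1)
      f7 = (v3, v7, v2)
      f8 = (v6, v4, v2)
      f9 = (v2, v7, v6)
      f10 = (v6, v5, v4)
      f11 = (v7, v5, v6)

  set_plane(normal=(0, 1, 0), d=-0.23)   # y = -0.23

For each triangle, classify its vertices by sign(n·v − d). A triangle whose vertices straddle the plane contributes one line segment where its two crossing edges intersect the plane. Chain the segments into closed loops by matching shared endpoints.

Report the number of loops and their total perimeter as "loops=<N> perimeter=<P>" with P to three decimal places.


loops=1 perimeter=9.000

Straddling triangles (8 of 12):
  (v1,v3,v0) [-+-] → (-1.425, -0.23, 0.825)–(-1.425, -0.23, -0.174885)  len=0.9999
  (v0,v3,v2) [-++] → (-1.425, -0.23, -0.174885)–(-1.425, -0.23, -0.825)  len=0.6501
  (v2,v4,v0) [+--] → (0.302074, -0.23, -0.825)–(-1.425, -0.23, -0.825)  len=1.7271
  (v1,v7,v3) [-++] → (-0.302074, -0.23, 0.825)–(-1.425, -0.23, 0.825)  len=1.1229
  (v5,v7,v1) [-+-] → (1.425, -0.23, 0.825)–(-0.302074, -0.23, 0.825)  len=1.7271
  (v6,v4,v2) [+-+] → (1.425, -0.23, -0.825)–(0.302074, -0.23, -0.825)  len=1.1229
  (v6,v5,v4) [+--] → (1.425, -0.23, 0.174885)–(1.425, -0.23, -0.825)  len=0.9999
  (v7,v5,v6) [+-+] → (1.425, -0.23, 0.825)–(1.425, -0.23, 0.174885)  len=0.6501

Chained into 1 loop(s):
  loop 1: 8 segments, perimeter = 9.0000
Total perimeter = 9.000


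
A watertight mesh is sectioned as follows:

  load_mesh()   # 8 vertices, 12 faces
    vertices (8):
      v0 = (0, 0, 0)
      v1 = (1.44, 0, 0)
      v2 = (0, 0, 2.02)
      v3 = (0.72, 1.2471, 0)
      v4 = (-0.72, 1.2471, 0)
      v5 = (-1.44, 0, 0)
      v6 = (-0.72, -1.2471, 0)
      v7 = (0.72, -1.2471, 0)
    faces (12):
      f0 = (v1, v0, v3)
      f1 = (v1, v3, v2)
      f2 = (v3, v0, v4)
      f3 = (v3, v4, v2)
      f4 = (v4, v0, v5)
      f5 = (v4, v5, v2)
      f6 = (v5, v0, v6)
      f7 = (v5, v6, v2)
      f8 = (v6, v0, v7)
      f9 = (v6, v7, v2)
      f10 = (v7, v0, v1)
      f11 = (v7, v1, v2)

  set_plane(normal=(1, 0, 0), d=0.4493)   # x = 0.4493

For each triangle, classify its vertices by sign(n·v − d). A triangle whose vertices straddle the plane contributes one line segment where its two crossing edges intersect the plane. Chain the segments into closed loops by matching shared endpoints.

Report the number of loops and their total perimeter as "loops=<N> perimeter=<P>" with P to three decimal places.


Straddling triangles (8 of 12):
  (v1,v0,v3) [+-+] → (0.4493, 0, 0)–(0.4493, 0.778225, 0)  len=0.7782
  (v1,v3,v2) [++-] → (0.4493, 0.778225, 0.759464)–(0.4493, 0, 1.38973)  len=1.0014
  (v3,v0,v4) [+--] → (0.4493, 0.778225, 0)–(0.4493, 1.2471, 0)  len=0.4689
  (v3,v4,v2) [+--] → (0.4493, 1.2471, 0)–(0.4493, 0.778225, 0.759464)  len=0.8925
  (v6,v0,v7) [--+] → (0.4493, -0.778225, 0)–(0.4493, -1.2471, 0)  len=0.4689
  (v6,v7,v2) [-+-] → (0.4493, -1.2471, 0)–(0.4493, -0.778225, 0.759464)  len=0.8925
  (v7,v0,v1) [+-+] → (0.4493, -0.778225, 0)–(0.4493, 0, 0)  len=0.7782
  (v7,v1,v2) [++-] → (0.4493, 0, 1.38973)–(0.4493, -0.778225, 0.759464)  len=1.0014

Chained into 1 loop(s):
  loop 1: 8 segments, perimeter = 6.2822
Total perimeter = 6.282

loops=1 perimeter=6.282


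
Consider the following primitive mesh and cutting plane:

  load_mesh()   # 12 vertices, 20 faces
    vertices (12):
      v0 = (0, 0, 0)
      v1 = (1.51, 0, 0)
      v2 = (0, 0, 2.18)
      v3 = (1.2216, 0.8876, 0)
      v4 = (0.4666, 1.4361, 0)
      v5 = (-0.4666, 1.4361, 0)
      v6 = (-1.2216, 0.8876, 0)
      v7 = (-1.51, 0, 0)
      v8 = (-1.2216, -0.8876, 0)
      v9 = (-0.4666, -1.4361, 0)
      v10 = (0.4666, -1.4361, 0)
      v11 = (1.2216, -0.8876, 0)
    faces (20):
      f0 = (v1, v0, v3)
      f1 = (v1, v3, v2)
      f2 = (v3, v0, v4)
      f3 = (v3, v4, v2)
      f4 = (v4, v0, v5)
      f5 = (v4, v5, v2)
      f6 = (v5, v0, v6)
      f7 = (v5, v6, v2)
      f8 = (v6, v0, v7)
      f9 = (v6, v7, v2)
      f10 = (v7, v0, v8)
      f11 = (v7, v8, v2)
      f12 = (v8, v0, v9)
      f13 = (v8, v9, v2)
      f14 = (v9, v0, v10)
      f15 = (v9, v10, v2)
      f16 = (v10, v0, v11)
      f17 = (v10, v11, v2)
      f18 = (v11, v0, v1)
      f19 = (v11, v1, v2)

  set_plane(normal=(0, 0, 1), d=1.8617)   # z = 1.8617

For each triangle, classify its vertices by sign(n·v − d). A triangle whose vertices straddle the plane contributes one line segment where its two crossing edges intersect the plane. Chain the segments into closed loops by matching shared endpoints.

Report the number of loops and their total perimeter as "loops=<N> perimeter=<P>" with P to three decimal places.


loops=1 perimeter=1.363

Straddling triangles (10 of 20):
  (v1,v3,v2) [--+] → (0.178365, 0.129598, 1.8617)–(0.220474, 0, 1.8617)  len=0.1363
  (v3,v4,v2) [--+] → (0.0681279, 0.209684, 1.8617)–(0.178365, 0.129598, 1.8617)  len=0.1363
  (v4,v5,v2) [--+] → (-0.0681279, 0.209684, 1.8617)–(0.0681279, 0.209684, 1.8617)  len=0.1363
  (v5,v6,v2) [--+] → (-0.178365, 0.129598, 1.8617)–(-0.0681279, 0.209684, 1.8617)  len=0.1363
  (v6,v7,v2) [--+] → (-0.220474, 0, 1.8617)–(-0.178365, 0.129598, 1.8617)  len=0.1363
  (v7,v8,v2) [--+] → (-0.178365, -0.129598, 1.8617)–(-0.220474, 0, 1.8617)  len=0.1363
  (v8,v9,v2) [--+] → (-0.0681279, -0.209684, 1.8617)–(-0.178365, -0.129598, 1.8617)  len=0.1363
  (v9,v10,v2) [--+] → (0.0681279, -0.209684, 1.8617)–(-0.0681279, -0.209684, 1.8617)  len=0.1363
  (v10,v11,v2) [--+] → (0.178365, -0.129598, 1.8617)–(0.0681279, -0.209684, 1.8617)  len=0.1363
  (v11,v1,v2) [--+] → (0.220474, 0, 1.8617)–(0.178365, -0.129598, 1.8617)  len=0.1363

Chained into 1 loop(s):
  loop 1: 10 segments, perimeter = 1.3626
Total perimeter = 1.363


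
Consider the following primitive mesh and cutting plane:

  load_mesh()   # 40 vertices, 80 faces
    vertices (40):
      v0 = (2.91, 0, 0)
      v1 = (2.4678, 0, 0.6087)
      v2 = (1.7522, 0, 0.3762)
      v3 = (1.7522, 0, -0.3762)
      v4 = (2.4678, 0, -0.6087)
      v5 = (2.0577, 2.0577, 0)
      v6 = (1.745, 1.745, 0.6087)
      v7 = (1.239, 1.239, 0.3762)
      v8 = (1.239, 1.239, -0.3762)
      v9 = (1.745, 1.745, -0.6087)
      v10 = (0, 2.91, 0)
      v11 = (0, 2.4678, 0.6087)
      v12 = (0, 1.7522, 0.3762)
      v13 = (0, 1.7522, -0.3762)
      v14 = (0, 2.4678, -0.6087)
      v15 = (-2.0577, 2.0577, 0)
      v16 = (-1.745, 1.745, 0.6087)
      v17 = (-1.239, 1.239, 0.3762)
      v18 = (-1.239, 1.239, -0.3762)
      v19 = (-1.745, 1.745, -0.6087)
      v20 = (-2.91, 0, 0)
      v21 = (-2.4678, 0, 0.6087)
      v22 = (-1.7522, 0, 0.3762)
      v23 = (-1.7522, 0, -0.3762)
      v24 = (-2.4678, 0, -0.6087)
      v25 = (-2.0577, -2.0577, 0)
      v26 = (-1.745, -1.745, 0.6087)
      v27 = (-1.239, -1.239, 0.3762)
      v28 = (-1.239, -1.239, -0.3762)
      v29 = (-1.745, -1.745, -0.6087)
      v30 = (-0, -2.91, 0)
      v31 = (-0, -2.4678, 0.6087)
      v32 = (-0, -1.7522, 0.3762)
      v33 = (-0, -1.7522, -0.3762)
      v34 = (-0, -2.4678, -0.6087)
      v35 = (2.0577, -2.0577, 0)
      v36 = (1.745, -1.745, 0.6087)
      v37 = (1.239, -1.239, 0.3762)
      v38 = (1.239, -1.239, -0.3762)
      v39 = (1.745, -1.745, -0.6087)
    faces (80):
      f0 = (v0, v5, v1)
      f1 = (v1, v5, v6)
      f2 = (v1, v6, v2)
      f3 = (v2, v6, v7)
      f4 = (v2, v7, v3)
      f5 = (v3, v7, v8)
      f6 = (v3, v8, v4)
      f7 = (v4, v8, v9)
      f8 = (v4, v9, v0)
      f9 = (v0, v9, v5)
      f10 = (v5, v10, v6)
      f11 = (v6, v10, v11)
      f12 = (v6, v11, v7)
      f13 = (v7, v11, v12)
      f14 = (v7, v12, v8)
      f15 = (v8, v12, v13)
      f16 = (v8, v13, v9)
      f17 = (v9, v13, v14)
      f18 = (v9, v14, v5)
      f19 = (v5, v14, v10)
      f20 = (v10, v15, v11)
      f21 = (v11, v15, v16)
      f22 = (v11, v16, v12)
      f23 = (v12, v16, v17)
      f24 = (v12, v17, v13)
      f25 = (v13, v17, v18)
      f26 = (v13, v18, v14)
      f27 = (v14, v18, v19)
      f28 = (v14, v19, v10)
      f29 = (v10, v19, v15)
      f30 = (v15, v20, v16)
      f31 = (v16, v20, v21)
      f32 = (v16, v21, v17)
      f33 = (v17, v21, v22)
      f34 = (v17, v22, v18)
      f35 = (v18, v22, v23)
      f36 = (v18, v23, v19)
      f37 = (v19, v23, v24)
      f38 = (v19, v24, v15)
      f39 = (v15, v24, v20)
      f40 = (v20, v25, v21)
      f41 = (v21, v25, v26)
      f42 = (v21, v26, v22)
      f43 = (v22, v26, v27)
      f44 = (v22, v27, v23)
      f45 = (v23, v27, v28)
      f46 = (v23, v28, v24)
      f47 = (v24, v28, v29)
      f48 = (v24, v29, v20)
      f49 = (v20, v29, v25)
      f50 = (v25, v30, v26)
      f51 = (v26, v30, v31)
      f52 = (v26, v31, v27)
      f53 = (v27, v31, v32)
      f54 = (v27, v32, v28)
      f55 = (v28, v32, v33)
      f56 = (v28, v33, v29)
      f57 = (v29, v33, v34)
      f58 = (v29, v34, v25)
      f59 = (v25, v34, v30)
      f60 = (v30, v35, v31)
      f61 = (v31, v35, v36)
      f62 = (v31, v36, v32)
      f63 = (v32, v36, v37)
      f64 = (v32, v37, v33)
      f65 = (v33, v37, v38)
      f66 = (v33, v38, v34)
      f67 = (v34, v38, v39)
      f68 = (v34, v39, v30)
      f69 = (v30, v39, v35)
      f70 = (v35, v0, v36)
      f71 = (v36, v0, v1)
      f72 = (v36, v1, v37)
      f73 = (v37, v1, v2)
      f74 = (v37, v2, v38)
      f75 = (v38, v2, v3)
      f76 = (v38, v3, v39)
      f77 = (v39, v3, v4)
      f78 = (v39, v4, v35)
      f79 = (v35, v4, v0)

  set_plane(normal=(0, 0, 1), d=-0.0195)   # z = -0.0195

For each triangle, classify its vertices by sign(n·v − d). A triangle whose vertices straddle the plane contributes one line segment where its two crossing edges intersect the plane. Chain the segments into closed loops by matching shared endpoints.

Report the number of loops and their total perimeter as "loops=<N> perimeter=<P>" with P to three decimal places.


Straddling triangles (32 of 80):
  (v2,v7,v3) [++-] → (1.5089, 0.587389, -0.0195)–(1.7522, 0, -0.0195)  len=0.6358
  (v3,v7,v8) [-+-] → (1.5089, 0.587389, -0.0195)–(1.239, 1.239, -0.0195)  len=0.7053
  (v4,v9,v0) [--+] → (2.87268, 0.0559019, -0.0195)–(2.89583, 0, -0.0195)  len=0.0605
  (v0,v9,v5) [+-+] → (2.87268, 0.0559019, -0.0195)–(2.04768, 2.04768, -0.0195)  len=2.1559
  (v7,v12,v8) [++-] → (0.651611, 1.4823, -0.0195)–(1.239, 1.239, -0.0195)  len=0.6358
  (v8,v12,v13) [-+-] → (0.651611, 1.4823, -0.0195)–(0, 1.7522, -0.0195)  len=0.7053
  (v9,v14,v5) [--+] → (1.99178, 2.07084, -0.0195)–(2.04768, 2.04768, -0.0195)  len=0.0605
  (v5,v14,v10) [+-+] → (1.99178, 2.07084, -0.0195)–(0, 2.89583, -0.0195)  len=2.1559
  (v12,v17,v13) [++-] → (-0.587389, 1.5089, -0.0195)–(0, 1.7522, -0.0195)  len=0.6358
  (v13,v17,v18) [-+-] → (-0.587389, 1.5089, -0.0195)–(-1.239, 1.239, -0.0195)  len=0.7053
  (v14,v19,v10) [--+] → (-0.0559019, 2.87268, -0.0195)–(0, 2.89583, -0.0195)  len=0.0605
  (v10,v19,v15) [+-+] → (-0.0559019, 2.87268, -0.0195)–(-2.04768, 2.04768, -0.0195)  len=2.1559
  (v17,v22,v18) [++-] → (-1.4823, 0.651611, -0.0195)–(-1.239, 1.239, -0.0195)  len=0.6358
  (v18,v22,v23) [-+-] → (-1.4823, 0.651611, -0.0195)–(-1.7522, 0, -0.0195)  len=0.7053
  (v19,v24,v15) [--+] → (-2.07084, 1.99178, -0.0195)–(-2.04768, 2.04768, -0.0195)  len=0.0605
  (v15,v24,v20) [+-+] → (-2.07084, 1.99178, -0.0195)–(-2.89583, 0, -0.0195)  len=2.1559
  (v22,v27,v23) [++-] → (-1.5089, -0.587389, -0.0195)–(-1.7522, 0, -0.0195)  len=0.6358
  (v23,v27,v28) [-+-] → (-1.5089, -0.587389, -0.0195)–(-1.239, -1.239, -0.0195)  len=0.7053
  (v24,v29,v20) [--+] → (-2.87268, -0.0559019, -0.0195)–(-2.89583, 0, -0.0195)  len=0.0605
  (v20,v29,v25) [+-+] → (-2.87268, -0.0559019, -0.0195)–(-2.04768, -2.04768, -0.0195)  len=2.1559
  (v27,v32,v28) [++-] → (-0.651611, -1.4823, -0.0195)–(-1.239, -1.239, -0.0195)  len=0.6358
  (v28,v32,v33) [-+-] → (-0.651611, -1.4823, -0.0195)–(0, -1.7522, -0.0195)  len=0.7053
  (v29,v34,v25) [--+] → (-1.99178, -2.07084, -0.0195)–(-2.04768, -2.04768, -0.0195)  len=0.0605
  (v25,v34,v30) [+-+] → (-1.99178, -2.07084, -0.0195)–(0, -2.89583, -0.0195)  len=2.1559
  (v32,v37,v33) [++-] → (0.587389, -1.5089, -0.0195)–(0, -1.7522, -0.0195)  len=0.6358
  (v33,v37,v38) [-+-] → (0.587389, -1.5089, -0.0195)–(1.239, -1.239, -0.0195)  len=0.7053
  (v34,v39,v30) [--+] → (0.0559019, -2.87268, -0.0195)–(0, -2.89583, -0.0195)  len=0.0605
  (v30,v39,v35) [+-+] → (0.0559019, -2.87268, -0.0195)–(2.04768, -2.04768, -0.0195)  len=2.1559
  (v37,v2,v38) [++-] → (1.4823, -0.651611, -0.0195)–(1.239, -1.239, -0.0195)  len=0.6358
  (v38,v2,v3) [-+-] → (1.4823, -0.651611, -0.0195)–(1.7522, 0, -0.0195)  len=0.7053
  (v39,v4,v35) [--+] → (2.07084, -1.99178, -0.0195)–(2.04768, -2.04768, -0.0195)  len=0.0605
  (v35,v4,v0) [+-+] → (2.07084, -1.99178, -0.0195)–(2.89583, 0, -0.0195)  len=2.1559

Chained into 2 loop(s):
  loop 1: 16 segments, perimeter = 10.7286
  loop 2: 16 segments, perimeter = 17.7311
Total perimeter = 28.460

loops=2 perimeter=28.460


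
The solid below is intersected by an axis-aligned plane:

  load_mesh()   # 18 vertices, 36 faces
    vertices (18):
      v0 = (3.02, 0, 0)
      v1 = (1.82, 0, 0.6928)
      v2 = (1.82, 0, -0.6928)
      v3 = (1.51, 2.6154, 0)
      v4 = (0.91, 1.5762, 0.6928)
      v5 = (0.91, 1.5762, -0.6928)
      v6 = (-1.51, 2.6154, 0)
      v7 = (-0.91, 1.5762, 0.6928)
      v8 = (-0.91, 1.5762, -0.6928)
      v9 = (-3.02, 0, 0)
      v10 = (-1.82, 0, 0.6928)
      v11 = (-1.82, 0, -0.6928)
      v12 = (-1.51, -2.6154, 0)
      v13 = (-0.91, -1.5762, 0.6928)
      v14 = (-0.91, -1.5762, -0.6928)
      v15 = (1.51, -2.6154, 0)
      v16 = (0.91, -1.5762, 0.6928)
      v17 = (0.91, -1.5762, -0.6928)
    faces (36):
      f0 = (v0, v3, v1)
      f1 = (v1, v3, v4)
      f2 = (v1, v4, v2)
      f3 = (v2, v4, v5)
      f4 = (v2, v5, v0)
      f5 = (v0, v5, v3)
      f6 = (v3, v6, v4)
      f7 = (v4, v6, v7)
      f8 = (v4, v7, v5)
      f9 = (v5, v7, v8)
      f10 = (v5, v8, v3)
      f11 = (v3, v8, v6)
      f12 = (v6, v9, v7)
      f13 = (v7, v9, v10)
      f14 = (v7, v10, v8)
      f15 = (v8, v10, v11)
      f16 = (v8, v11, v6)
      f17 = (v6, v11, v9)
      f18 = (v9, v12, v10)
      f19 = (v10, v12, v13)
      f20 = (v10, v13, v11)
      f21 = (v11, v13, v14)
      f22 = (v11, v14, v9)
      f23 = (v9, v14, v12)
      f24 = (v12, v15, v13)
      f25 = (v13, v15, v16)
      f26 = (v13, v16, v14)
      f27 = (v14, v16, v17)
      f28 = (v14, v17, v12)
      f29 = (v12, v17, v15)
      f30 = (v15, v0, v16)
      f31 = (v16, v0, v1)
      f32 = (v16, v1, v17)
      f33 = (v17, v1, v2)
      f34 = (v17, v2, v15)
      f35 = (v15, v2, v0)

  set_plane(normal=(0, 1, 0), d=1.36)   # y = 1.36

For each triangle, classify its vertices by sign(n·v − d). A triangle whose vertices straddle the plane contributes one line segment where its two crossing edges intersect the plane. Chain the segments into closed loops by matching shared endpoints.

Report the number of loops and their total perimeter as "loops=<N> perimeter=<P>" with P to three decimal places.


loops=2 perimeter=8.314

Straddling triangles (12 of 36):
  (v0,v3,v1) [-+-] → (2.2348, 1.36, 0)–(1.6588, 1.36, 0.332546)  len=0.6651
  (v1,v3,v4) [-++] → (1.6588, 1.36, 0.332546)–(1.03482, 1.36, 0.6928)  len=0.7205
  (v1,v4,v2) [-+-] → (1.03482, 1.36, 0.6928)–(1.03482, 1.36, 0.502744)  len=0.1901
  (v2,v4,v5) [-++] → (1.03482, 1.36, 0.502744)–(1.03482, 1.36, -0.6928)  len=1.1955
  (v2,v5,v0) [-+-] → (1.03482, 1.36, -0.6928)–(1.19942, 1.36, -0.597772)  len=0.1901
  (v0,v5,v3) [-++] → (1.19942, 1.36, -0.597772)–(2.2348, 1.36, 0)  len=1.1956
  (v6,v9,v7) [+-+] → (-2.2348, 1.36, 0)–(-1.19942, 1.36, 0.597772)  len=1.1956
  (v7,v9,v10) [+--] → (-1.19942, 1.36, 0.597772)–(-1.03482, 1.36, 0.6928)  len=0.1901
  (v7,v10,v8) [+-+] → (-1.03482, 1.36, 0.6928)–(-1.03482, 1.36, -0.502744)  len=1.1955
  (v8,v10,v11) [+--] → (-1.03482, 1.36, -0.502744)–(-1.03482, 1.36, -0.6928)  len=0.1901
  (v8,v11,v6) [+-+] → (-1.03482, 1.36, -0.6928)–(-1.6588, 1.36, -0.332546)  len=0.7205
  (v6,v11,v9) [+--] → (-1.6588, 1.36, -0.332546)–(-2.2348, 1.36, 0)  len=0.6651

Chained into 2 loop(s):
  loop 1: 6 segments, perimeter = 4.1568
  loop 2: 6 segments, perimeter = 4.1568
Total perimeter = 8.314


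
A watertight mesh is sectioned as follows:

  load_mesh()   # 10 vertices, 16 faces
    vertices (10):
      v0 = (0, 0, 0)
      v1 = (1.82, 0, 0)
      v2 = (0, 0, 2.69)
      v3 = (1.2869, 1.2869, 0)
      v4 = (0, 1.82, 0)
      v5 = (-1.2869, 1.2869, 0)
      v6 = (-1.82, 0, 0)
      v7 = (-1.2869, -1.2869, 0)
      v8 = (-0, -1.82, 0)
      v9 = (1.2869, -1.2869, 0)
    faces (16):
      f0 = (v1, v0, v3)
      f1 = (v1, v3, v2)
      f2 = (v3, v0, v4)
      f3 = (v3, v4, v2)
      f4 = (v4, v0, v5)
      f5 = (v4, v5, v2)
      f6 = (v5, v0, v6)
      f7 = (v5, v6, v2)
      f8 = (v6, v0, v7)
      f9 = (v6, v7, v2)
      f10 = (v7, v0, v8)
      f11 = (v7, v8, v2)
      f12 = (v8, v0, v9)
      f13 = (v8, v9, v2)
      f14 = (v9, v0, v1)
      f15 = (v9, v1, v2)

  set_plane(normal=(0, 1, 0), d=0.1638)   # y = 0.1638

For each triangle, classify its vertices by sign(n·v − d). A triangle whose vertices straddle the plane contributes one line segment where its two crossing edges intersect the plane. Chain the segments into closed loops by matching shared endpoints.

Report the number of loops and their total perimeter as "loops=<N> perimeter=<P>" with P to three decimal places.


Straddling triangles (8 of 16):
  (v1,v0,v3) [--+] → (0.1638, 0.1638, 0)–(1.75215, 0.1638, 0)  len=1.5883
  (v1,v3,v2) [-+-] → (1.75215, 0.1638, 0)–(0.1638, 0.1638, 2.34761)  len=2.8345
  (v3,v0,v4) [+-+] → (0.1638, 0.1638, 0)–(0, 0.1638, 0)  len=0.1638
  (v3,v4,v2) [++-] → (0, 0.1638, 2.4479)–(0.1638, 0.1638, 2.34761)  len=0.1921
  (v4,v0,v5) [+-+] → (0, 0.1638, 0)–(-0.1638, 0.1638, 0)  len=0.1638
  (v4,v5,v2) [++-] → (-0.1638, 0.1638, 2.34761)–(0, 0.1638, 2.4479)  len=0.1921
  (v5,v0,v6) [+--] → (-0.1638, 0.1638, 0)–(-1.75215, 0.1638, 0)  len=1.5883
  (v5,v6,v2) [+--] → (-1.75215, 0.1638, 0)–(-0.1638, 0.1638, 2.34761)  len=2.8345

Chained into 1 loop(s):
  loop 1: 8 segments, perimeter = 9.5573
Total perimeter = 9.557

loops=1 perimeter=9.557


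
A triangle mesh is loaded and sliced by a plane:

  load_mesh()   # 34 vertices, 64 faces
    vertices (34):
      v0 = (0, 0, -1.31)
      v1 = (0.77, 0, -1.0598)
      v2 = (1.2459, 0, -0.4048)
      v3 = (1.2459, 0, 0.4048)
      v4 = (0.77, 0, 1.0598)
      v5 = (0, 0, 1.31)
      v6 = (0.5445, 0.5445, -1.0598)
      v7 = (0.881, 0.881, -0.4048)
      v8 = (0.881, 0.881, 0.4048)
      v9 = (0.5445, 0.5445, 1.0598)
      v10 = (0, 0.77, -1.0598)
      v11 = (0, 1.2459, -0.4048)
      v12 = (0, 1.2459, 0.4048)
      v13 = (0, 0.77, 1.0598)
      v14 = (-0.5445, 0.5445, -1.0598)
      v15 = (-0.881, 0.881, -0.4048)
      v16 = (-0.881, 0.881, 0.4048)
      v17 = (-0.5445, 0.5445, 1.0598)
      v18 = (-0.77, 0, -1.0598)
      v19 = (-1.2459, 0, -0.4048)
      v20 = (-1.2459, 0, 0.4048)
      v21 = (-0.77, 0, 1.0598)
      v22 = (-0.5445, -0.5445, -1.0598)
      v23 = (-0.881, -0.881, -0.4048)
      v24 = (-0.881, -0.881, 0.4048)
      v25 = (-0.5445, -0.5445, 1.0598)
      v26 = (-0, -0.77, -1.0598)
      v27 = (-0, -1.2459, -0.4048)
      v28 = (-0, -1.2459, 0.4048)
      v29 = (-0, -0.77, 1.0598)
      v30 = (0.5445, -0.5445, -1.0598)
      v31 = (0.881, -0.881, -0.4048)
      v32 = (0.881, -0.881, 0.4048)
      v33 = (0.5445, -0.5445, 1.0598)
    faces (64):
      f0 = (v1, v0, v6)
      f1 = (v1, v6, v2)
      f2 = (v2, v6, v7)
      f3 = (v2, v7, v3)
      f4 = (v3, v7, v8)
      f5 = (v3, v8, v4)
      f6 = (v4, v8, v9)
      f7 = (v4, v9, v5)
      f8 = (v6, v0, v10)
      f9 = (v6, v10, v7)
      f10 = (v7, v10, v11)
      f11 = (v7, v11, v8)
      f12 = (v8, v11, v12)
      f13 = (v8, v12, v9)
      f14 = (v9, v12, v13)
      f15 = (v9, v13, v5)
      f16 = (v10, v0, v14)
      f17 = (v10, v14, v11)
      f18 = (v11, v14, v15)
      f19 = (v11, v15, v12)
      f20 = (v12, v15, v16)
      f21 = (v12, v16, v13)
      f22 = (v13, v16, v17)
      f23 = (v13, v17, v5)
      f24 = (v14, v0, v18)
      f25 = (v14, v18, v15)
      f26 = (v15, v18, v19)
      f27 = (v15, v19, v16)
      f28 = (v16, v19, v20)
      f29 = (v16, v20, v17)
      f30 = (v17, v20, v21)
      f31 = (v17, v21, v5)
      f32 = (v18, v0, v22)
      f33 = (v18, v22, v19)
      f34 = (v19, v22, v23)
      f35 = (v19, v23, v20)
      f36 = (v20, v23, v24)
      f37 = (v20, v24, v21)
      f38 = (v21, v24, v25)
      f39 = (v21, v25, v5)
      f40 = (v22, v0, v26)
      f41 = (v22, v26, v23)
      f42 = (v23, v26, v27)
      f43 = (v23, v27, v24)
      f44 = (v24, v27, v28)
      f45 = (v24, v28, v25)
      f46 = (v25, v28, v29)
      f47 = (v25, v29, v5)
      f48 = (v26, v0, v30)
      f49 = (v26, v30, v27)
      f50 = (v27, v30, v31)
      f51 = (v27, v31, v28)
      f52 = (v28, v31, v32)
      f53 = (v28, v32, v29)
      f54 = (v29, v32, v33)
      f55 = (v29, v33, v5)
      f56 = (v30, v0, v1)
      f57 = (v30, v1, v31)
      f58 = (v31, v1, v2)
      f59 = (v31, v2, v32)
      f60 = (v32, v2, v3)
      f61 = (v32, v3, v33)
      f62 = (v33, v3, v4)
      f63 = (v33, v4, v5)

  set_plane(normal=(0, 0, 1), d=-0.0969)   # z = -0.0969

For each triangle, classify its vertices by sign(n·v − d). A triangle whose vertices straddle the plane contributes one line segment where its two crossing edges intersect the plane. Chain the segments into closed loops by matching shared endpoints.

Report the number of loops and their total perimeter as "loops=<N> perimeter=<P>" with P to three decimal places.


loops=1 perimeter=7.629

Straddling triangles (16 of 64):
  (v2,v7,v3) [--+] → (1.01978, 0.545946, -0.0969)–(1.2459, 0, -0.0969)  len=0.5909
  (v3,v7,v8) [+-+] → (1.01978, 0.545946, -0.0969)–(0.881, 0.881, -0.0969)  len=0.3627
  (v7,v11,v8) [--+] → (0.335054, 1.10712, -0.0969)–(0.881, 0.881, -0.0969)  len=0.5909
  (v8,v11,v12) [+-+] → (0.335054, 1.10712, -0.0969)–(0, 1.2459, -0.0969)  len=0.3627
  (v11,v15,v12) [--+] → (-0.545946, 1.01978, -0.0969)–(0, 1.2459, -0.0969)  len=0.5909
  (v12,v15,v16) [+-+] → (-0.545946, 1.01978, -0.0969)–(-0.881, 0.881, -0.0969)  len=0.3627
  (v15,v19,v16) [--+] → (-1.10712, 0.335054, -0.0969)–(-0.881, 0.881, -0.0969)  len=0.5909
  (v16,v19,v20) [+-+] → (-1.10712, 0.335054, -0.0969)–(-1.2459, 0, -0.0969)  len=0.3627
  (v19,v23,v20) [--+] → (-1.01978, -0.545946, -0.0969)–(-1.2459, 0, -0.0969)  len=0.5909
  (v20,v23,v24) [+-+] → (-1.01978, -0.545946, -0.0969)–(-0.881, -0.881, -0.0969)  len=0.3627
  (v23,v27,v24) [--+] → (-0.335054, -1.10712, -0.0969)–(-0.881, -0.881, -0.0969)  len=0.5909
  (v24,v27,v28) [+-+] → (-0.335054, -1.10712, -0.0969)–(0, -1.2459, -0.0969)  len=0.3627
  (v27,v31,v28) [--+] → (0.545946, -1.01978, -0.0969)–(0, -1.2459, -0.0969)  len=0.5909
  (v28,v31,v32) [+-+] → (0.545946, -1.01978, -0.0969)–(0.881, -0.881, -0.0969)  len=0.3627
  (v31,v2,v32) [--+] → (1.10712, -0.335054, -0.0969)–(0.881, -0.881, -0.0969)  len=0.5909
  (v32,v2,v3) [+-+] → (1.10712, -0.335054, -0.0969)–(1.2459, 0, -0.0969)  len=0.3627

Chained into 1 loop(s):
  loop 1: 16 segments, perimeter = 7.6286
Total perimeter = 7.629


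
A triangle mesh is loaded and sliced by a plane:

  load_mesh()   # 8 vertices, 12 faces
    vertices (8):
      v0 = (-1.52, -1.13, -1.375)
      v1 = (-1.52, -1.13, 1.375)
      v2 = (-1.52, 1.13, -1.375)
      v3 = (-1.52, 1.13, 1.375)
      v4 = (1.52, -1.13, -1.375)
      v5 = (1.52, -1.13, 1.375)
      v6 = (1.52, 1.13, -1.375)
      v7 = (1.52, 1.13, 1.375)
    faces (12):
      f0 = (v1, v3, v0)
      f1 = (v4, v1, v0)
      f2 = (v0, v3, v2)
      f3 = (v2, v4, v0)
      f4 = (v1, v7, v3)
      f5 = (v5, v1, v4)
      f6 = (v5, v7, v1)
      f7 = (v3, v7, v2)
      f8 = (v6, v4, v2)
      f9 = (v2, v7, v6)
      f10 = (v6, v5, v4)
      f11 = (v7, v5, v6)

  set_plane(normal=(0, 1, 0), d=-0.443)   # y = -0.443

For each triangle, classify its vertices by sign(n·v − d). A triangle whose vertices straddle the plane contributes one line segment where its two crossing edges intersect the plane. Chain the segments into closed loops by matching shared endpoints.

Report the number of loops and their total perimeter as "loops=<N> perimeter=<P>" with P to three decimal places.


Straddling triangles (8 of 12):
  (v1,v3,v0) [-+-] → (-1.52, -0.443, 1.375)–(-1.52, -0.443, -0.539049)  len=1.9140
  (v0,v3,v2) [-++] → (-1.52, -0.443, -0.539049)–(-1.52, -0.443, -1.375)  len=0.8360
  (v2,v4,v0) [+--] → (0.595894, -0.443, -1.375)–(-1.52, -0.443, -1.375)  len=2.1159
  (v1,v7,v3) [-++] → (-0.595894, -0.443, 1.375)–(-1.52, -0.443, 1.375)  len=0.9241
  (v5,v7,v1) [-+-] → (1.52, -0.443, 1.375)–(-0.595894, -0.443, 1.375)  len=2.1159
  (v6,v4,v2) [+-+] → (1.52, -0.443, -1.375)–(0.595894, -0.443, -1.375)  len=0.9241
  (v6,v5,v4) [+--] → (1.52, -0.443, 0.539049)–(1.52, -0.443, -1.375)  len=1.9140
  (v7,v5,v6) [+-+] → (1.52, -0.443, 1.375)–(1.52, -0.443, 0.539049)  len=0.8360

Chained into 1 loop(s):
  loop 1: 8 segments, perimeter = 11.5800
Total perimeter = 11.580

loops=1 perimeter=11.580


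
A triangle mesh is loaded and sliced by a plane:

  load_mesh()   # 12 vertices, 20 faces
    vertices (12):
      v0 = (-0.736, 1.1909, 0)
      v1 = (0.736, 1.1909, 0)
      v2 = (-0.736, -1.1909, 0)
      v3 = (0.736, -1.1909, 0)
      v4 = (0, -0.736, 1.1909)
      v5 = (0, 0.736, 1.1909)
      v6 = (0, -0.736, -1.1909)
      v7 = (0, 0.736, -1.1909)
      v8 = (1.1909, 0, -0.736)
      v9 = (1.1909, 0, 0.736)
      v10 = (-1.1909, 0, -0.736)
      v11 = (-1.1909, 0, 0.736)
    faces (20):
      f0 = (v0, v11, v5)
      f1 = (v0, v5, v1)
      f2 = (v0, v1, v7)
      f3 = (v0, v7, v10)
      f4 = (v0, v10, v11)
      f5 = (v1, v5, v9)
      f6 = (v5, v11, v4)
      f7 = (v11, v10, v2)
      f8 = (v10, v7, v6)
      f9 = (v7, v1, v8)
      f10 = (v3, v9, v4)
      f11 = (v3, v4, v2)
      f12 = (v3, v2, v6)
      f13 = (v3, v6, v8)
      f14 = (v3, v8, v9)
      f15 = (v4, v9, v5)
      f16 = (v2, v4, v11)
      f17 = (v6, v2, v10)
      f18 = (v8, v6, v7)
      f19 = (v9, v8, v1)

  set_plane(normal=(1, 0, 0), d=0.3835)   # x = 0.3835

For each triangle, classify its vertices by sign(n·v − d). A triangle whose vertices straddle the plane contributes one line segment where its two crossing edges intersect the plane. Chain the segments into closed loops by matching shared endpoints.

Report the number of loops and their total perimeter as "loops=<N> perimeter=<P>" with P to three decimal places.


Straddling triangles (10 of 20):
  (v0,v5,v1) [--+] → (0.3835, 0.97303, 0.57037)–(0.3835, 1.1909, 0)  len=0.6106
  (v0,v1,v7) [-+-] → (0.3835, 1.1909, 0)–(0.3835, 0.97303, -0.57037)  len=0.6106
  (v1,v5,v9) [+-+] → (0.3835, 0.97303, 0.57037)–(0.3835, 0.498989, 1.04441)  len=0.6704
  (v7,v1,v8) [-++] → (0.3835, 0.97303, -0.57037)–(0.3835, 0.498989, -1.04441)  len=0.6704
  (v3,v9,v4) [++-] → (0.3835, -0.498989, 1.04441)–(0.3835, -0.97303, 0.57037)  len=0.6704
  (v3,v4,v2) [+--] → (0.3835, -0.97303, 0.57037)–(0.3835, -1.1909, 0)  len=0.6106
  (v3,v2,v6) [+--] → (0.3835, -1.1909, 0)–(0.3835, -0.97303, -0.57037)  len=0.6106
  (v3,v6,v8) [+-+] → (0.3835, -0.97303, -0.57037)–(0.3835, -0.498989, -1.04441)  len=0.6704
  (v4,v9,v5) [-+-] → (0.3835, -0.498989, 1.04441)–(0.3835, 0.498989, 1.04441)  len=0.9980
  (v8,v6,v7) [+--] → (0.3835, -0.498989, -1.04441)–(0.3835, 0.498989, -1.04441)  len=0.9980

Chained into 1 loop(s):
  loop 1: 10 segments, perimeter = 7.1198
Total perimeter = 7.120

loops=1 perimeter=7.120
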